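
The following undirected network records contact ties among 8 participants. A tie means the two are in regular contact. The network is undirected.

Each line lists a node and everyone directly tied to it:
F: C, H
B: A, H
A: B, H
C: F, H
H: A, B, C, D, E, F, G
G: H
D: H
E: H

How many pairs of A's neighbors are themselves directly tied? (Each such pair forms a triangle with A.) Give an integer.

1

A's neighbors: B and H.
Neighbor pairs that are themselves tied: A–B–H. Each forms one triangle with A, for 1 in total.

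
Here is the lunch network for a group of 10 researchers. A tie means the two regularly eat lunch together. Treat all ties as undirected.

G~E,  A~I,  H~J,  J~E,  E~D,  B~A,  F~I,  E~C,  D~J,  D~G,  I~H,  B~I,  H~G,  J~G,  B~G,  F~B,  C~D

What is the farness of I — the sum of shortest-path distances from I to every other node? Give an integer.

18

Distances from I: A:1, B:1, C:4, D:3, E:3, F:1, G:2, H:1, J:2.
Sum = 1 + 1 + 4 + 3 + 3 + 1 + 2 + 1 + 2 = 18.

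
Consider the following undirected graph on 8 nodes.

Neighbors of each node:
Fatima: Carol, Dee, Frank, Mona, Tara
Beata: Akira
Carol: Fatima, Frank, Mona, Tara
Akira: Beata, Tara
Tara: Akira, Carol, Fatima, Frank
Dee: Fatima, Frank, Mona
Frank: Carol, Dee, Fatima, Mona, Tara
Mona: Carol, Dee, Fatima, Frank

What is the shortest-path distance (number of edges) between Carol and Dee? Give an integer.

One shortest route is Carol – Mona – Dee, which uses 2 edges, and Carol and Dee are not directly tied, so nothing shorter exists. So d(Carol,Dee) = 2.

2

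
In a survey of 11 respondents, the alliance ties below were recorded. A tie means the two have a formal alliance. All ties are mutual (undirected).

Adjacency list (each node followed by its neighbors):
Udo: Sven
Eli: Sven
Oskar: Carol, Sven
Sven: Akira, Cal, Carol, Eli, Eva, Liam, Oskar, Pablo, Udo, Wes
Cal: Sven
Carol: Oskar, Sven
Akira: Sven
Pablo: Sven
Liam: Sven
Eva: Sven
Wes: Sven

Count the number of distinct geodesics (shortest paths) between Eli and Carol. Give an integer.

The shortest distance is 2, and the only length-2 path is Eli–Sven–Carol. So there is exactly 1 shortest path.

1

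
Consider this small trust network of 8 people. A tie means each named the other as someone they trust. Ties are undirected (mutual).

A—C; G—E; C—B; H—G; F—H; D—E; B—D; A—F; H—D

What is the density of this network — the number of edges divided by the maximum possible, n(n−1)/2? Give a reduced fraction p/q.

9/28

There are 9 edges and 8 nodes, so the maximum possible is C(8,2) = 28.
Density = 9/28.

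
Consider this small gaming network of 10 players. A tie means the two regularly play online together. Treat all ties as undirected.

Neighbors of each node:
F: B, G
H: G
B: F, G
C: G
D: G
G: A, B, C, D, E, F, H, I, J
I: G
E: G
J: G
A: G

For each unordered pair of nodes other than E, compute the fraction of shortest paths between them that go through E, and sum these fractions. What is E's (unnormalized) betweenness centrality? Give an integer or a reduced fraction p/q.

No shortest path between any pair of other nodes passes through E.
Summing the contributions gives betweenness(E) = 0.

0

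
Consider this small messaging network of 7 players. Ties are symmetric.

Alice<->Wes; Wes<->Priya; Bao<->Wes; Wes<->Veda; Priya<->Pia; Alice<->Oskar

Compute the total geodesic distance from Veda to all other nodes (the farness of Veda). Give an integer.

13

Distances from Veda: Alice:2, Bao:2, Oskar:3, Pia:3, Priya:2, Wes:1.
Sum = 2 + 2 + 3 + 3 + 2 + 1 = 13.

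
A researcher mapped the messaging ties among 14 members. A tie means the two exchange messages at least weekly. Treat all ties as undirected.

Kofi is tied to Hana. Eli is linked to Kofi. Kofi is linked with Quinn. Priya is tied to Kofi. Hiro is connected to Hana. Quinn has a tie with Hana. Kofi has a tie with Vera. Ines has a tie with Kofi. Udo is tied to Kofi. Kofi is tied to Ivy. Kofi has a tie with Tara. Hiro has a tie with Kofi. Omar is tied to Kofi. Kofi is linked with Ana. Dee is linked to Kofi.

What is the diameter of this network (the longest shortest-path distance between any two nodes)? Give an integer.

Eccentricity of each node (its greatest distance to any other): Ana:2, Dee:2, Eli:2, Hana:2, Hiro:2, Ines:2, Ivy:2, Kofi:1, Omar:2, Priya:2, Quinn:2, Tara:2, Udo:2, Vera:2.
The maximum eccentricity is 2, realized for instance by the pair Priya–Omar via Priya – Kofi – Omar. So the diameter is 2.

2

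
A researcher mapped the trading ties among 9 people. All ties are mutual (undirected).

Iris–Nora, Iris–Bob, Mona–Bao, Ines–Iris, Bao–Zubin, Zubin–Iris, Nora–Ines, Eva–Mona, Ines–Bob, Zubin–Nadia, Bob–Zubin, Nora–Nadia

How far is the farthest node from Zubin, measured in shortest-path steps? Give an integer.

3

Distances from Zubin: Bao:1, Bob:1, Eva:3, Ines:2, Iris:1, Mona:2, Nadia:1, Nora:2.
The largest is 3 (to Eva), so the eccentricity of Zubin is 3.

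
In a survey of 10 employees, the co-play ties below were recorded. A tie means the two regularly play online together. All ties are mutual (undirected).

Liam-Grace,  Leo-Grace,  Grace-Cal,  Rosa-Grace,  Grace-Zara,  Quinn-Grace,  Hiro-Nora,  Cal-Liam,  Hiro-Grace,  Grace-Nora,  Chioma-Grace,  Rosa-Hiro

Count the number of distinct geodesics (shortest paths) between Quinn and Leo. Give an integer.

1

The shortest distance is 2, and the only length-2 path is Quinn–Grace–Leo. So there is exactly 1 shortest path.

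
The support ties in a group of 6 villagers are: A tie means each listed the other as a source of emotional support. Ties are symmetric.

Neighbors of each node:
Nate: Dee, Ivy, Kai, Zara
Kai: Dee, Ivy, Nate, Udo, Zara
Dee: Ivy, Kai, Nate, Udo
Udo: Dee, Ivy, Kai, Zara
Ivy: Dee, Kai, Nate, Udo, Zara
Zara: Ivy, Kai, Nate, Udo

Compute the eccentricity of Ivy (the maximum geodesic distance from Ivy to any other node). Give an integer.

Distances from Ivy: Dee:1, Kai:1, Nate:1, Udo:1, Zara:1.
The largest is 1 (to Zara, Kai, Dee, Nate, and Udo), so the eccentricity of Ivy is 1.

1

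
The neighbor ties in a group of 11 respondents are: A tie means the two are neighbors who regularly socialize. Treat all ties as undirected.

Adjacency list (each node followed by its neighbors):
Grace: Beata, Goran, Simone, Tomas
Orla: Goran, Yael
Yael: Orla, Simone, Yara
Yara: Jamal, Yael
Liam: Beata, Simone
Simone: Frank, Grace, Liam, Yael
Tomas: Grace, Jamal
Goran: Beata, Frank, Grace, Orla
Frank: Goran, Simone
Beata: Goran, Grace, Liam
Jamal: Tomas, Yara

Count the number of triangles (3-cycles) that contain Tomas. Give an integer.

Tomas's neighbors are Grace and Jamal, but none of them are tied to each other, so no triangle contains Tomas.

0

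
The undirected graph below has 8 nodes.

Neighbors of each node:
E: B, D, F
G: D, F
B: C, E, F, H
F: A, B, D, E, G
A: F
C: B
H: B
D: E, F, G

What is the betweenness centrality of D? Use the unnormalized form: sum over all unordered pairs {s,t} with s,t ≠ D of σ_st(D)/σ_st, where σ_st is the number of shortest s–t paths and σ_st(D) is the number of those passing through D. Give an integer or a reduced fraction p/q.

1/2

Pairs whose geodesics pass through D — G–E: 1/2.
All other pairs contribute 0.
Summing the contributions gives betweenness(D) = 1/2.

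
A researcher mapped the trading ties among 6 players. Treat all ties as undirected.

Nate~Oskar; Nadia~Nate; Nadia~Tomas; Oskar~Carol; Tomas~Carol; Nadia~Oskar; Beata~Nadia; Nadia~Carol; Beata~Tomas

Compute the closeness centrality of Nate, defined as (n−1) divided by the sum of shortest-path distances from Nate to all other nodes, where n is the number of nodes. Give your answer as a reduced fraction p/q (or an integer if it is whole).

Distances from Nate: Beata:2, Carol:2, Nadia:1, Oskar:1, Tomas:2. Sum = 8.
n = 6, so closeness = 5/8.

5/8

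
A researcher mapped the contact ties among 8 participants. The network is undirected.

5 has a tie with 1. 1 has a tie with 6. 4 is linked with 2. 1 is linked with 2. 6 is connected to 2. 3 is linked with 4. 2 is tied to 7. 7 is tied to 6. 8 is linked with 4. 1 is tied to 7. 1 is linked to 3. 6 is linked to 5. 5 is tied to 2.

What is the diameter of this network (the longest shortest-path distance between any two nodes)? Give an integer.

3

Eccentricity of each node (its greatest distance to any other): 1:3, 2:2, 3:2, 4:2, 5:3, 6:3, 7:3, 8:3.
The maximum eccentricity is 3, realized for instance by the pair 8–1 via 8 – 4 – 3 – 1. So the diameter is 3.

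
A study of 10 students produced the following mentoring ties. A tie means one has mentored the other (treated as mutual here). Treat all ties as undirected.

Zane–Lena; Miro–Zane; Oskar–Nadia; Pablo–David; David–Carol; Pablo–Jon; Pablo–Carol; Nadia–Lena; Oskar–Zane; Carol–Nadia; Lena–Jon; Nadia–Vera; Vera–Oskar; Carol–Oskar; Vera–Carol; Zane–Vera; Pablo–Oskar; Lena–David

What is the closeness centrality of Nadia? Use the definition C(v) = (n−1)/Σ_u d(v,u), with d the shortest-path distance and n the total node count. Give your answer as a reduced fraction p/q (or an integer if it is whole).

Distances from Nadia: Carol:1, David:2, Jon:2, Lena:1, Miro:3, Oskar:1, Pablo:2, Vera:1, Zane:2. Sum = 15.
n = 10, so closeness = 9/15 = 3/5.

3/5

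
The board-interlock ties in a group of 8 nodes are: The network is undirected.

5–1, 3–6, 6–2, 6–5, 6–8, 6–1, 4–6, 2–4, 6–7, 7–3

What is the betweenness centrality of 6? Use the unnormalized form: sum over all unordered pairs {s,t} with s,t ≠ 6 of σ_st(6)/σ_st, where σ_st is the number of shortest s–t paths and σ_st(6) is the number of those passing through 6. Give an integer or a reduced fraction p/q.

18

Pairs whose geodesics pass through 6 — 1–3: 1; 1–4: 1; 1–2: 1; 1–7: 1; 1–8: 1; 5–3: 1; 5–4: 1; 5–2: 1; 5–7: 1; 5–8: 1; 3–4: 1; 3–2: 1; 3–8: 1; 4–7: 1 … (+4 more pairs).
All other pairs contribute 0.
Summing the contributions gives betweenness(6) = 18.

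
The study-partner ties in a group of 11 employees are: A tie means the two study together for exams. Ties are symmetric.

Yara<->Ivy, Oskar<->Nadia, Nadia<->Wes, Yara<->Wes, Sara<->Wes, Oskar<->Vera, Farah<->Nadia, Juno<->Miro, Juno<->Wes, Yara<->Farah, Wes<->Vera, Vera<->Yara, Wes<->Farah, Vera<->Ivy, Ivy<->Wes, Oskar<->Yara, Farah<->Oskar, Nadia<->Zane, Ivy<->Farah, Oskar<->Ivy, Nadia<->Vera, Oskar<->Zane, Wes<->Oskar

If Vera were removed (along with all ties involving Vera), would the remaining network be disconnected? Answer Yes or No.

Even without Vera, every remaining node can still reach every other (the residual graph is connected), so Vera is not a cut vertex.

No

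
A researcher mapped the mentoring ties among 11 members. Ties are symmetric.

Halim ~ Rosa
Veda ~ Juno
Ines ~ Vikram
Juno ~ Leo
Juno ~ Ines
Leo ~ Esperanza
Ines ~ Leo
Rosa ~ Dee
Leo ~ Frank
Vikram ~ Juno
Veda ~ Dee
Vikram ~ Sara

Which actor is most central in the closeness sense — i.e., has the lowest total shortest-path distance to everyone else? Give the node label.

Juno

Farness (sum of distances to all others) for each node — Dee:27, Esperanza:32, Frank:32, Halim:43, Ines:23, Juno:19, Leo:23, Rosa:34, Sara:34, Veda:22, Vikram:25.
The smallest farness is 19, for Juno, so Juno has the highest closeness.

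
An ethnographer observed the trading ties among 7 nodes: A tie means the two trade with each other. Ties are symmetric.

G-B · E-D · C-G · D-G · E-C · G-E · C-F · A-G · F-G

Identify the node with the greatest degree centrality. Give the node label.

Degrees — A:1, B:1, C:3, D:2, E:3, F:2, G:6.
The maximum is 6, attained only by G.

G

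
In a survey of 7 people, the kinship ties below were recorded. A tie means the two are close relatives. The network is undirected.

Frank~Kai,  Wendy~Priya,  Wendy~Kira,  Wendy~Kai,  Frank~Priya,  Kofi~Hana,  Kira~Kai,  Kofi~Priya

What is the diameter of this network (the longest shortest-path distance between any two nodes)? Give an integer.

Eccentricity of each node (its greatest distance to any other): Frank:3, Hana:4, Kai:4, Kira:4, Kofi:3, Priya:2, Wendy:3.
The maximum eccentricity is 4, realized for instance by the pair Kira–Hana via Kira – Wendy – Priya – Kofi – Hana. So the diameter is 4.

4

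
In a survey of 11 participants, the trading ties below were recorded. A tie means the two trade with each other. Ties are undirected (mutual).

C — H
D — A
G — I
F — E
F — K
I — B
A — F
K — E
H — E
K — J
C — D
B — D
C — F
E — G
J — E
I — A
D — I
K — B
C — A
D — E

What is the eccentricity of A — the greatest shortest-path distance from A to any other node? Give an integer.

3

Distances from A: B:2, C:1, D:1, E:2, F:1, G:2, H:2, I:1, J:3, K:2.
The largest is 3 (to J), so the eccentricity of A is 3.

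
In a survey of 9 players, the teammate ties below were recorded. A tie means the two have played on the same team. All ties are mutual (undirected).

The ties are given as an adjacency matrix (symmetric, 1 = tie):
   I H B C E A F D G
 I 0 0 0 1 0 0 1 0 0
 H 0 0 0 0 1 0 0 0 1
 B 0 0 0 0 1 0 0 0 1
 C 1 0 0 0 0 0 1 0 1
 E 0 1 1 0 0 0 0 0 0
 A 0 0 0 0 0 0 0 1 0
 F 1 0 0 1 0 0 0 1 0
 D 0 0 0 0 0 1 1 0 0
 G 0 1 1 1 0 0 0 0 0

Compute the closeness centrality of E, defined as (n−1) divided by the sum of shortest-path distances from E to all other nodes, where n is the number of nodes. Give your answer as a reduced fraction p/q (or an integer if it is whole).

Distances from E: A:6, B:1, C:3, D:5, F:4, G:2, H:1, I:4. Sum = 26.
n = 9, so closeness = 8/26 = 4/13.

4/13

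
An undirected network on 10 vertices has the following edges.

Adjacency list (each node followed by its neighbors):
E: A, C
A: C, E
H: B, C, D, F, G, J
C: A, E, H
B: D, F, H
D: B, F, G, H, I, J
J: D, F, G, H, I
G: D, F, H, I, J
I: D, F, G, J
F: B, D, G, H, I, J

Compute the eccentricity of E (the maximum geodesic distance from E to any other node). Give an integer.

4

Distances from E: A:1, B:3, C:1, D:3, F:3, G:3, H:2, I:4, J:3.
The largest is 4 (to I), so the eccentricity of E is 4.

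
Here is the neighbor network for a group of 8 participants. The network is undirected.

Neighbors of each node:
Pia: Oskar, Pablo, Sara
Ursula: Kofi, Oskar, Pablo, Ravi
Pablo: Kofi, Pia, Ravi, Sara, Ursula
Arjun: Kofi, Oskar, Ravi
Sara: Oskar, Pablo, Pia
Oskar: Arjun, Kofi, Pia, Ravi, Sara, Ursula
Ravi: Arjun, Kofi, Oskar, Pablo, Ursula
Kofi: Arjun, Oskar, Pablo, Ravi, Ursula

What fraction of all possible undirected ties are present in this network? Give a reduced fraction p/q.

There are 17 edges and 8 nodes, so the maximum possible is C(8,2) = 28.
Density = 17/28.

17/28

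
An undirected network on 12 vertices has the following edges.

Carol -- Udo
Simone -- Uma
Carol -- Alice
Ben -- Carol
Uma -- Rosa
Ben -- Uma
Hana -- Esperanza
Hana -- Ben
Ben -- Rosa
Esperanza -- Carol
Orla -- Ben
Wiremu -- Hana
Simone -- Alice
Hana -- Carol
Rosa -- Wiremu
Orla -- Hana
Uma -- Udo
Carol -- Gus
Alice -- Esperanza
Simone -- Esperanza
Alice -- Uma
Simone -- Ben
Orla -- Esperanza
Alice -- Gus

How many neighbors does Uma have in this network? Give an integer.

Uma is directly tied to Alice, Ben, Rosa, Simone, and Udo. That is 5 neighbors, so the degree of Uma is 5.

5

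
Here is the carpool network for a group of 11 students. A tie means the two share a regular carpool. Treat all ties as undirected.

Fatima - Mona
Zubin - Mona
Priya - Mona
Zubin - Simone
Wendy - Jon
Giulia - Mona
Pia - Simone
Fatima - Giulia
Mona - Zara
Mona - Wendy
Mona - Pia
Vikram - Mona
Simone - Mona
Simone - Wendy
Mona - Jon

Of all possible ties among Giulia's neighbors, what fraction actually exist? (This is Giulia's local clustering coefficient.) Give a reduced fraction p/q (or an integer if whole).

1

Giulia's neighbors: Fatima and Mona (k = 2).
Possible neighbor pairs: C(2,2) = 1. Edges among them: Fatima–Mona → e = 1.
Clustering(Giulia) = 1/1.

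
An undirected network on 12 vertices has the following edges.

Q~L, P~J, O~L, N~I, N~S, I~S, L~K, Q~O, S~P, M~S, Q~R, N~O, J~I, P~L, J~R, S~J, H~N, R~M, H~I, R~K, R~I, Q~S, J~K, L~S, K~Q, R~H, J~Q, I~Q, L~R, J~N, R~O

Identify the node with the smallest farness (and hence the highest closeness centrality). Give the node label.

R

Farness (sum of distances to all others) for each node — H:20, I:16, J:15, K:18, L:16, M:20, N:17, O:18, P:20, Q:15, R:14, S:15.
The smallest farness is 14, for R, so R has the highest closeness.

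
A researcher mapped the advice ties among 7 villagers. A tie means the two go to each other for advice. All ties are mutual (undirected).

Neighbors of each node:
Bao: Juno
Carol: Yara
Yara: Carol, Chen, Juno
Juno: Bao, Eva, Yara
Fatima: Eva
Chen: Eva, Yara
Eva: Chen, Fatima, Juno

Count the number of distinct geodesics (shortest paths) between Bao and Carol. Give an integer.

The shortest distance is 3, and the only length-3 path is Bao–Juno–Yara–Carol. So there is exactly 1 shortest path.

1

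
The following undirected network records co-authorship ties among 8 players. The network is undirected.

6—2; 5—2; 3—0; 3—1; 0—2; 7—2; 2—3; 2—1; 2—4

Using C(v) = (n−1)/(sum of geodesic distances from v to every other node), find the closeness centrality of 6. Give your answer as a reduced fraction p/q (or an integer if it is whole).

7/13

Distances from 6: 0:2, 1:2, 2:1, 3:2, 4:2, 5:2, 7:2. Sum = 13.
n = 8, so closeness = 7/13.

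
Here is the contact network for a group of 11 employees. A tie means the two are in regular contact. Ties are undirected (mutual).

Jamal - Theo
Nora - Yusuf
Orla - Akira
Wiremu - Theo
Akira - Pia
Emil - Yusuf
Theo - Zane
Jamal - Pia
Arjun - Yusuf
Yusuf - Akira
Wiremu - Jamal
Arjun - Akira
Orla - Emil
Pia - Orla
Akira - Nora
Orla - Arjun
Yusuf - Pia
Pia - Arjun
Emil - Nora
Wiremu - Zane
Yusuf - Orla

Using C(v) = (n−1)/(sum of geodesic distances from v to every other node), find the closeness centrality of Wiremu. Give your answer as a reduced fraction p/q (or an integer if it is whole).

Distances from Wiremu: Akira:3, Arjun:3, Emil:4, Jamal:1, Nora:4, Orla:3, Pia:2, Theo:1, Yusuf:3, Zane:1. Sum = 25.
n = 11, so closeness = 10/25 = 2/5.

2/5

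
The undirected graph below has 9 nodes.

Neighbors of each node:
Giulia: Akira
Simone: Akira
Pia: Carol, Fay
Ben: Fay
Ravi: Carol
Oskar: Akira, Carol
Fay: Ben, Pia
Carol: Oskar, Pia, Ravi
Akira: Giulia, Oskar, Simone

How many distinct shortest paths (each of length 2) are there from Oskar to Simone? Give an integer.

The shortest distance is 2, and the only length-2 path is Oskar–Akira–Simone. So there is exactly 1 shortest path.

1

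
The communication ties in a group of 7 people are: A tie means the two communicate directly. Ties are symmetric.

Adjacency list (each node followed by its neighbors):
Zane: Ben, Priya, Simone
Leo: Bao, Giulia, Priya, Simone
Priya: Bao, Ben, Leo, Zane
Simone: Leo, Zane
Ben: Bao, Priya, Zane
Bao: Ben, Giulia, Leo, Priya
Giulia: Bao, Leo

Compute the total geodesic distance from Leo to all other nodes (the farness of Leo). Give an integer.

Distances from Leo: Bao:1, Ben:2, Giulia:1, Priya:1, Simone:1, Zane:2.
Sum = 1 + 2 + 1 + 1 + 1 + 2 = 8.

8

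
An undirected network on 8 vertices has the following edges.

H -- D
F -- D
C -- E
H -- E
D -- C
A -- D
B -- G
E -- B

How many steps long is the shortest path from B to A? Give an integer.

4

One shortest route is B – E – H – D – A, which uses 4 edges, and at distance 3 from B we only reach {D}, which does not include A. So d(B,A) = 4.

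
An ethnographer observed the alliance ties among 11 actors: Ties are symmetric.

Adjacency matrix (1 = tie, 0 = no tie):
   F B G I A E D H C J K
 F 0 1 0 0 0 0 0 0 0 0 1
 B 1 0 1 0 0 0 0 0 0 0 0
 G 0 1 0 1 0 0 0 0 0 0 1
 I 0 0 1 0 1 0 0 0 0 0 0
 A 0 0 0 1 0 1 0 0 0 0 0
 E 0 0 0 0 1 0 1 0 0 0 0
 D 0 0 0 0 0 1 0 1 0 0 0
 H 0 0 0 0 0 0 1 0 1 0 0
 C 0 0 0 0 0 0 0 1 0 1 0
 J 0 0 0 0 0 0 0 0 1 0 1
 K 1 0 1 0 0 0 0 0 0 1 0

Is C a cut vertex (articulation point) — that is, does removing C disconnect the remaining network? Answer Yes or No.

Even without C, every remaining node can still reach every other (the residual graph is connected), so C is not a cut vertex.

No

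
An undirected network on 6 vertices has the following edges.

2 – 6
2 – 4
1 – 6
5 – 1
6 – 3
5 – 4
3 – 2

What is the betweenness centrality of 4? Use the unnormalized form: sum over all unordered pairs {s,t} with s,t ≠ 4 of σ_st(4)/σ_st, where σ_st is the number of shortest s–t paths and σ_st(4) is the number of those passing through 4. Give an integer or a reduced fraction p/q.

Pairs whose geodesics pass through 4 — 3–5: 1/2; 5–2: 1.
All other pairs contribute 0.
Summing the contributions gives betweenness(4) = 3/2.

3/2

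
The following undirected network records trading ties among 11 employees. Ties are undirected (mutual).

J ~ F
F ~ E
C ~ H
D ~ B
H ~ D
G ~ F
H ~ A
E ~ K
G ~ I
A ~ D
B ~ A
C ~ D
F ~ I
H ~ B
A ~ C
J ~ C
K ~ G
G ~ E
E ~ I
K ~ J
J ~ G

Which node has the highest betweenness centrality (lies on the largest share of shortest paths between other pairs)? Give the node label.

J

Unnormalized betweenness of each node: A:7/3, B:0, C:24, D:7/3, E:5/6, F:5, G:35/6, H:7/3, I:0, J:76/3, K:2.
J has the largest value, 76/3, making it the main broker — the node through which the most shortest paths run.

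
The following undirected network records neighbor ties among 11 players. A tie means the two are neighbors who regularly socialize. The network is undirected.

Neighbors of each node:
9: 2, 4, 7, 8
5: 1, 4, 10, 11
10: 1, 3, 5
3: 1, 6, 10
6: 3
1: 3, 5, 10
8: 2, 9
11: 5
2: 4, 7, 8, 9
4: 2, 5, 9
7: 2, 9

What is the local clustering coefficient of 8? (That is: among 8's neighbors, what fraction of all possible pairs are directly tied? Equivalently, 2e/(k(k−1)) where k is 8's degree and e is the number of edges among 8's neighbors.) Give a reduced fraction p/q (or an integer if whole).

1

8's neighbors: 2 and 9 (k = 2).
Possible neighbor pairs: C(2,2) = 1. Edges among them: 2–9 → e = 1.
Clustering(8) = 1/1.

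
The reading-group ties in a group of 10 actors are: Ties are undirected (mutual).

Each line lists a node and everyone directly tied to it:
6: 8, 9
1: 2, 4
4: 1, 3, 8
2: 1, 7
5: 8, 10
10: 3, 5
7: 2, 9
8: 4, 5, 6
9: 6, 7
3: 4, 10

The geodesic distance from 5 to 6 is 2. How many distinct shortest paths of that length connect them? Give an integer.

1

The shortest distance is 2, and the only length-2 path is 5–8–6. So there is exactly 1 shortest path.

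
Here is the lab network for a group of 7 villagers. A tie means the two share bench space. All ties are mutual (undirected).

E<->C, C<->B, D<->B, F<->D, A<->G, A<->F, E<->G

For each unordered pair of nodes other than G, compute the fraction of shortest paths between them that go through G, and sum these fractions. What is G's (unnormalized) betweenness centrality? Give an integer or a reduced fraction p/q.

Pairs whose geodesics pass through G — F–E: 1; A–E: 1; A–C: 1.
All other pairs contribute 0.
Summing the contributions gives betweenness(G) = 3.

3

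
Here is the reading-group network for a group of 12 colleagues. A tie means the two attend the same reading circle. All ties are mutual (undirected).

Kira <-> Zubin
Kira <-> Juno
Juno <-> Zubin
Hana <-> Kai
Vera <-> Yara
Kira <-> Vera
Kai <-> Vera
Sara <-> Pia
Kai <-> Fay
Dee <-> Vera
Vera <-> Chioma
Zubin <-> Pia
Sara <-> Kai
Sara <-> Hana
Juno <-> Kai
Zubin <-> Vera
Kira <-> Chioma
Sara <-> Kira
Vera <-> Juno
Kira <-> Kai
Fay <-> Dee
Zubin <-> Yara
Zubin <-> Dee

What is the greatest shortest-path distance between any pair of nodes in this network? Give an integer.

Eccentricity of each node (its greatest distance to any other): Chioma:3, Dee:3, Fay:3, Hana:3, Juno:2, Kai:2, Kira:2, Pia:3, Sara:3, Vera:2, Yara:3, Zubin:3.
The maximum eccentricity is 3, realized for instance by the pair Pia–Chioma via Pia – Sara – Kira – Chioma. So the diameter is 3.

3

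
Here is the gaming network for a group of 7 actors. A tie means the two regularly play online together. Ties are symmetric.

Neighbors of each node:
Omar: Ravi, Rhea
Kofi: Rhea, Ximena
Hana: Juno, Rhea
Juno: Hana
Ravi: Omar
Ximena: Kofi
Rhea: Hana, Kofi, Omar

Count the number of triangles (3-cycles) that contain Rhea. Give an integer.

0

Rhea's neighbors are Hana, Kofi, and Omar, but none of them are tied to each other, so no triangle contains Rhea.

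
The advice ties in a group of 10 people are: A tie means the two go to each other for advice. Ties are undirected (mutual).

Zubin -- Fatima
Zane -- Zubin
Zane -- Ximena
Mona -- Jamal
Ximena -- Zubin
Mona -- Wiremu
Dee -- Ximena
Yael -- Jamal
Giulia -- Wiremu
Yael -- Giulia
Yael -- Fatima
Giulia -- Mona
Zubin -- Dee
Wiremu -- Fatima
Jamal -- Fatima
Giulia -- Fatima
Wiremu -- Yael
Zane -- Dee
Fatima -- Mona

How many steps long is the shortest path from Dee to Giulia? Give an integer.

One shortest route is Dee – Zubin – Fatima – Giulia, which uses 3 edges, and at distance 2 from Dee we only reach {Fatima}, which does not include Giulia. So d(Dee,Giulia) = 3.

3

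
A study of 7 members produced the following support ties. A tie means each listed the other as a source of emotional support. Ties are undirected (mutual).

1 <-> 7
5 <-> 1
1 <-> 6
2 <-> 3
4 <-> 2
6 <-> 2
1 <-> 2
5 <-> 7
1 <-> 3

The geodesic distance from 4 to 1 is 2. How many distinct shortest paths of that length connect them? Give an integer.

1

The shortest distance is 2, and the only length-2 path is 4–2–1. So there is exactly 1 shortest path.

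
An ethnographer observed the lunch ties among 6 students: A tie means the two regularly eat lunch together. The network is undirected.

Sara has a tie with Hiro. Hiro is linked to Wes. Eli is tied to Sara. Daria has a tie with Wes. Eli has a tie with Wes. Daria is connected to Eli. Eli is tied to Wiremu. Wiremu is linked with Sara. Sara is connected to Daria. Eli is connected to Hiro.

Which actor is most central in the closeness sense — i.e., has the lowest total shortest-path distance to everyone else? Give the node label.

Eli

Farness (sum of distances to all others) for each node — Daria:7, Eli:5, Hiro:7, Sara:6, Wes:7, Wiremu:8.
The smallest farness is 5, for Eli, so Eli has the highest closeness.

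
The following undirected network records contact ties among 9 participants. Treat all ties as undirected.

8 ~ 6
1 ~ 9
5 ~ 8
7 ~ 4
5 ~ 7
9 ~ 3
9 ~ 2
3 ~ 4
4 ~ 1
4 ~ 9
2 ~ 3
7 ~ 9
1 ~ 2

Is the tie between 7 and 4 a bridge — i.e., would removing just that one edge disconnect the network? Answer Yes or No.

No

Even without that edge, 7 still reaches 4 via 7 – 9 – 4, so the network stays connected. Not a bridge.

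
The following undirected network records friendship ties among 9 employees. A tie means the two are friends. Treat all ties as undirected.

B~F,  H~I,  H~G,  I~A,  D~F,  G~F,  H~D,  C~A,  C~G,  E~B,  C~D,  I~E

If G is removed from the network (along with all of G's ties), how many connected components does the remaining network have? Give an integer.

1

G's neighbors (C, F, and H) remain reachable from one another through other ties, so the rest of the network stays in one piece.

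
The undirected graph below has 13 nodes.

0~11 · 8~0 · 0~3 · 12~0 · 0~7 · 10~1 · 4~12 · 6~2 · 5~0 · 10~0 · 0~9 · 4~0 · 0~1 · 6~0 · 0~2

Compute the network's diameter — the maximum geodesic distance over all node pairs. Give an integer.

Eccentricity of each node (its greatest distance to any other): 0:1, 1:2, 2:2, 3:2, 4:2, 5:2, 6:2, 7:2, 8:2, 9:2, 10:2, 11:2, 12:2.
The maximum eccentricity is 2, realized for instance by the pair 9–4 via 9 – 0 – 4. So the diameter is 2.

2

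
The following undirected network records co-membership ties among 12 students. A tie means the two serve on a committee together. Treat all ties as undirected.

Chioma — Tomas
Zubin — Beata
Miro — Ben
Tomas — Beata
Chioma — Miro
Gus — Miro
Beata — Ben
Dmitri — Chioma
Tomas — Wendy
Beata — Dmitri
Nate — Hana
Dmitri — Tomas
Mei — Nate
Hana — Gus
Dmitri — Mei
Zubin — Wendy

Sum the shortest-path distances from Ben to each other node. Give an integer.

Distances from Ben: Beata:1, Chioma:2, Dmitri:2, Gus:2, Hana:3, Mei:3, Miro:1, Nate:4, Tomas:2, Wendy:3, Zubin:2.
Sum = 1 + 2 + 2 + 2 + 3 + 3 + 1 + 4 + 2 + 3 + 2 = 25.

25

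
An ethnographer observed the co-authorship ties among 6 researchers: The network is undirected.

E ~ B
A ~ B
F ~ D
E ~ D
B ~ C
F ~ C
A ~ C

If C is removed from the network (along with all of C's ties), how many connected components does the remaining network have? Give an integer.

C's neighbors (A, B, and F) remain reachable from one another through other ties, so the rest of the network stays in one piece.

1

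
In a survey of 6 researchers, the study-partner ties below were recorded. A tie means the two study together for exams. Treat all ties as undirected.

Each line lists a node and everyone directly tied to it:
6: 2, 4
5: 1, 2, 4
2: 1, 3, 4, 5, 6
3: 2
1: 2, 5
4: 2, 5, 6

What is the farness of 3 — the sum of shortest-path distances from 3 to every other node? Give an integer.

Distances from 3: 1:2, 2:1, 4:2, 5:2, 6:2.
Sum = 2 + 1 + 2 + 2 + 2 = 9.

9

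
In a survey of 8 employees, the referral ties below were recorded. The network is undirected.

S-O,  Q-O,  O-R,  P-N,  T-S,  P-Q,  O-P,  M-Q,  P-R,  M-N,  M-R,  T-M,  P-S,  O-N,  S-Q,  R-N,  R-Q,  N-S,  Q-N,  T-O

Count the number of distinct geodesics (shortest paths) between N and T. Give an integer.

The shortest distance is 2. The length-2 paths are: N–M–T; N–O–T; N–S–T.
That gives 3 distinct shortest paths.

3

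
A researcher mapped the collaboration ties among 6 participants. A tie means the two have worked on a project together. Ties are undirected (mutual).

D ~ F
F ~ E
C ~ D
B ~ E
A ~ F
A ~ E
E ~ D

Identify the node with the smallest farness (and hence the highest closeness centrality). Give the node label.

E

Farness (sum of distances to all others) for each node — A:9, B:10, C:11, D:7, E:6, F:7.
The smallest farness is 6, for E, so E has the highest closeness.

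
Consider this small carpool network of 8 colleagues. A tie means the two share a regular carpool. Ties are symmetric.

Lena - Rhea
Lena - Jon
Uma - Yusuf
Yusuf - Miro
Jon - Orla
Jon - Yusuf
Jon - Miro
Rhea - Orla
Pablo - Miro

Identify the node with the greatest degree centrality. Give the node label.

Jon

Degrees — Jon:4, Lena:2, Miro:3, Orla:2, Pablo:1, Rhea:2, Uma:1, Yusuf:3.
The maximum is 4, attained only by Jon.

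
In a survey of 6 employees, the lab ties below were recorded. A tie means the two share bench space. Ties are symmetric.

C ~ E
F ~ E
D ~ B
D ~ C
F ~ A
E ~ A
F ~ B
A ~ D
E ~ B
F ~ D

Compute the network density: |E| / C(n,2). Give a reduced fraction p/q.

2/3

There are 10 edges and 6 nodes, so the maximum possible is C(6,2) = 15.
Density = 10/15 = 2/3.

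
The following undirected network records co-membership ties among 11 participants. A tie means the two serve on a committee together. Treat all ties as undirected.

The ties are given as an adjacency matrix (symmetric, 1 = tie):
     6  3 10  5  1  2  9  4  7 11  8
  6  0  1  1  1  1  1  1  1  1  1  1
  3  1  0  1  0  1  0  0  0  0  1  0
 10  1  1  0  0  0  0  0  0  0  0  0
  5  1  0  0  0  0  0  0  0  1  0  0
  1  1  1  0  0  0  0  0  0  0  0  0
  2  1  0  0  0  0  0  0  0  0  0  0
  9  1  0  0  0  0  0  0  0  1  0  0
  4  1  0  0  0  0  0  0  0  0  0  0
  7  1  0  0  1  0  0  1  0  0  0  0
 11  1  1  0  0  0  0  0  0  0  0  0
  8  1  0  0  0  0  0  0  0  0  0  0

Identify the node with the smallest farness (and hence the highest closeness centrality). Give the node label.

Farness (sum of distances to all others) for each node — 1:18, 2:19, 3:16, 4:19, 5:18, 6:10, 7:17, 8:19, 9:18, 10:18, 11:18.
The smallest farness is 10, for 6, so 6 has the highest closeness.

6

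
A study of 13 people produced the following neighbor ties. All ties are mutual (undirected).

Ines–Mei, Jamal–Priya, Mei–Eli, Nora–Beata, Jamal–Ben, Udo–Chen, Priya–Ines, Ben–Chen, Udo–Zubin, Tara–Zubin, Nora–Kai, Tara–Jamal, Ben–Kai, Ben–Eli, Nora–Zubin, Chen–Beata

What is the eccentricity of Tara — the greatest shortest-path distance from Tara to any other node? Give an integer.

4

Distances from Tara: Beata:3, Ben:2, Chen:3, Eli:3, Ines:3, Jamal:1, Kai:3, Mei:4, Nora:2, Priya:2, Udo:2, Zubin:1.
The largest is 4 (to Mei), so the eccentricity of Tara is 4.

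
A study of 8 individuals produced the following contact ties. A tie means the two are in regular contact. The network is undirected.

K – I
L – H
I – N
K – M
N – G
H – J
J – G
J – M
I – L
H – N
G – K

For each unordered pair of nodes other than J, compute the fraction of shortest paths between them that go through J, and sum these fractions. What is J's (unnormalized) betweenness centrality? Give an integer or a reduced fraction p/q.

73/20

Pairs whose geodesics pass through J — K–H: 2/5; L–G: 1/4; L–M: 1/2; H–G: 1/2; H–M: 1; N–M: 2/4; G–M: 1/2.
All other pairs contribute 0.
Summing the contributions gives betweenness(J) = 73/20.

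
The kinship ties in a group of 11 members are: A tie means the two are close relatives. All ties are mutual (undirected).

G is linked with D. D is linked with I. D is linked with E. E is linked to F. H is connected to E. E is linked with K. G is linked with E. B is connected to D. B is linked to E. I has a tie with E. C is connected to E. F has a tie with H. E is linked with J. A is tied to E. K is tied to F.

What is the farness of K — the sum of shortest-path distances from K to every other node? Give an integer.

Distances from K: A:2, B:2, C:2, D:2, E:1, F:1, G:2, H:2, I:2, J:2.
Sum = 2 + 2 + 2 + 2 + 1 + 1 + 2 + 2 + 2 + 2 = 18.

18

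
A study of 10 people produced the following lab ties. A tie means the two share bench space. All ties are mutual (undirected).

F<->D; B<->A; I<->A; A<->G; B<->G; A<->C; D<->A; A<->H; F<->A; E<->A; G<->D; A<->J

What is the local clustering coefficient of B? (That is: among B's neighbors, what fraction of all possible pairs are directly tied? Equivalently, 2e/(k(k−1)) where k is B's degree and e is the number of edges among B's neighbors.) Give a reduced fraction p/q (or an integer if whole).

B's neighbors: A and G (k = 2).
Possible neighbor pairs: C(2,2) = 1. Edges among them: A–G → e = 1.
Clustering(B) = 1/1.

1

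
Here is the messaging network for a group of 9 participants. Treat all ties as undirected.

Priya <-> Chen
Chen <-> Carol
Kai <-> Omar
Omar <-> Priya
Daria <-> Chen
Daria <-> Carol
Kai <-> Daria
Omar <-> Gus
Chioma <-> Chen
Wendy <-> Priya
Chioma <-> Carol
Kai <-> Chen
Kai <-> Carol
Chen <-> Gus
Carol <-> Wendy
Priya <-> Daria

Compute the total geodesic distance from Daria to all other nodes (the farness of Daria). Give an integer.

12

Distances from Daria: Carol:1, Chen:1, Chioma:2, Gus:2, Kai:1, Omar:2, Priya:1, Wendy:2.
Sum = 1 + 1 + 2 + 2 + 1 + 2 + 1 + 2 = 12.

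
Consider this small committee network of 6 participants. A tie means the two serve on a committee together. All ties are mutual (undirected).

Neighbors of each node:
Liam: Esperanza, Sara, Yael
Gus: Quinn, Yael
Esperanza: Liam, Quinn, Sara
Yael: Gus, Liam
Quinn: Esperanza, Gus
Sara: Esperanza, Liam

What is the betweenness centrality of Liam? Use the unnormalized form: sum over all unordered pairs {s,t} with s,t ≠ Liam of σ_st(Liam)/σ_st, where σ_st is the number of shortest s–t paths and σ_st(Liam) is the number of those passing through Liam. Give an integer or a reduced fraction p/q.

Pairs whose geodesics pass through Liam — Esperanza–Yael: 1; Sara–Yael: 1; Sara–Gus: 1/2.
All other pairs contribute 0.
Summing the contributions gives betweenness(Liam) = 5/2.

5/2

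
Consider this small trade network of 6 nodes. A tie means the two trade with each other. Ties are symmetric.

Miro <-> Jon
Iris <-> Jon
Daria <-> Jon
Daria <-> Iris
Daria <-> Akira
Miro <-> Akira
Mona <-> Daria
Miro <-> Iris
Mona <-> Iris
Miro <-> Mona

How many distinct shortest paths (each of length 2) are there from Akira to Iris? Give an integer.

The shortest distance is 2. The length-2 paths are: Akira–Daria–Iris; Akira–Miro–Iris.
That gives 2 distinct shortest paths.

2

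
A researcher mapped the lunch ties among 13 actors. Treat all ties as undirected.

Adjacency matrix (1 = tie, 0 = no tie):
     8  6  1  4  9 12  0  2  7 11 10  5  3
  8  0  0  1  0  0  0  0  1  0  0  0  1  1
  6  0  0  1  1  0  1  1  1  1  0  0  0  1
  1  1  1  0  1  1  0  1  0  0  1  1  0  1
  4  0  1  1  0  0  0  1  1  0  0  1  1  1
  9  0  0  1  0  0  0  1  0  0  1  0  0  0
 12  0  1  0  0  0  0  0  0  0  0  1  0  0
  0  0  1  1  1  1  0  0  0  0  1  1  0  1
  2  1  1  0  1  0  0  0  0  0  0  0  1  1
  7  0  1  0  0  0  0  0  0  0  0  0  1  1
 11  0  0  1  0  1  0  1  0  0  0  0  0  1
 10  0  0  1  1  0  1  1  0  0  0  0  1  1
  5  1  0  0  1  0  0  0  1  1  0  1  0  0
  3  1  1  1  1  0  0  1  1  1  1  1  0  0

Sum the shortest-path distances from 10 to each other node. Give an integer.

18

Distances from 10: 0:1, 1:1, 2:2, 3:1, 4:1, 5:1, 6:2, 7:2, 8:2, 9:2, 11:2, 12:1.
Sum = 1 + 1 + 2 + 1 + 1 + 1 + 2 + 2 + 2 + 2 + 2 + 1 = 18.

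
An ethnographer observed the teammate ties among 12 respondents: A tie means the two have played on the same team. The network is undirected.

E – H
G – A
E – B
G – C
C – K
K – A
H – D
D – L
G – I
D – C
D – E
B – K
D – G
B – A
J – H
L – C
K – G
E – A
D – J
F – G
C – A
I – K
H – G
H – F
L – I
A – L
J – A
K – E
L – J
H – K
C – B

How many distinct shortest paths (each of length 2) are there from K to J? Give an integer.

The shortest distance is 2. The length-2 paths are: K–A–J; K–H–J.
That gives 2 distinct shortest paths.

2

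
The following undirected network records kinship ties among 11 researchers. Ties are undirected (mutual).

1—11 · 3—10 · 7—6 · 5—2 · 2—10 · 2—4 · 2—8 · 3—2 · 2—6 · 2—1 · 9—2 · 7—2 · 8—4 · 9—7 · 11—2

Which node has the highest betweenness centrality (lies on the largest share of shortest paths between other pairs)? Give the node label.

2

Unnormalized betweenness of each node: 1:0, 2:79/2, 3:0, 4:0, 5:0, 6:0, 7:1/2, 8:0, 9:0, 10:0, 11:0.
2 has the largest value, 79/2, making it the main broker — the node through which the most shortest paths run.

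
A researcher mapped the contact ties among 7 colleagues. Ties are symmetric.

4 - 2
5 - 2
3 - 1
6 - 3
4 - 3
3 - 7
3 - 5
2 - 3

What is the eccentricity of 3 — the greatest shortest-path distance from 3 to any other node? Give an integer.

1

Distances from 3: 1:1, 2:1, 4:1, 5:1, 6:1, 7:1.
The largest is 1 (to 4, 2, 7, 1, 6, and 5), so the eccentricity of 3 is 1.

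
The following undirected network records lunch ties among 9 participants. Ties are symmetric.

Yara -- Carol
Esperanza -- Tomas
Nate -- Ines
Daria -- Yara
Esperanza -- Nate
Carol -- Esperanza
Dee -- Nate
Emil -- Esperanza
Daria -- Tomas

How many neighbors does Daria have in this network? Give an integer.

2

Daria is directly tied to Tomas and Yara. That is 2 neighbors, so the degree of Daria is 2.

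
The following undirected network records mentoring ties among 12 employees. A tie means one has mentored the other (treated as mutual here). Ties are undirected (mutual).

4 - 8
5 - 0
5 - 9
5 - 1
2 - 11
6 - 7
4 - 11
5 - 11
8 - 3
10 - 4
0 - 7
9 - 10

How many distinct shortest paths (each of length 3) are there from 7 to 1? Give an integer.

1

The shortest distance is 3, and the only length-3 path is 7–0–5–1. So there is exactly 1 shortest path.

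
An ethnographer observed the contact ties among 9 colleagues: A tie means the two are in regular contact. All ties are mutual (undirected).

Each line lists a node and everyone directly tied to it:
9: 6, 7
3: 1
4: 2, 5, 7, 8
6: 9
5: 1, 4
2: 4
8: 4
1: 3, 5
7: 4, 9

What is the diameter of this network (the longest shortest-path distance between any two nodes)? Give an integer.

6

Eccentricity of each node (its greatest distance to any other): 1:5, 2:4, 3:6, 4:3, 5:4, 6:6, 7:4, 8:4, 9:5.
The maximum eccentricity is 6, realized for instance by the pair 6–3 via 6 – 9 – 7 – 4 – 5 – 1 – 3. So the diameter is 6.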